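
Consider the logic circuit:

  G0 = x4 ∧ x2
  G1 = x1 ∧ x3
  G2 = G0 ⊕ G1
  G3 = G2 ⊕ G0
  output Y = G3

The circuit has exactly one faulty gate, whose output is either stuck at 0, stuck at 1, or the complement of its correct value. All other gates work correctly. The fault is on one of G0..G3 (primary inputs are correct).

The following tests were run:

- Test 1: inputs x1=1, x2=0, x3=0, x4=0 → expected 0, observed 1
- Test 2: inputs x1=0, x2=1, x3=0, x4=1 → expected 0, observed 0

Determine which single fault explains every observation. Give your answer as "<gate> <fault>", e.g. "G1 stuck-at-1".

Fault-free values for test 1 (x1=1, x2=0, x3=0, x4=0): G0=0, G1=0, G2=0, G3=0, giving Y=0. Observed 1.
Test 1: faults giving observed 1 are {G1 stuck-at-1, G1 inverted output, G2 stuck-at-1, G2 inverted output, G3 stuck-at-1, G3 inverted output}.
Test 2 (x1=0, x2=1, x3=0, x4=1): fault-free G0=1, G1=0, G2=1, G3=0 → 0; observed 0. Eliminates G1 stuck-at-1, G1 inverted output, G2 inverted output, G3 stuck-at-1, G3 inverted output.
Only G2 stuck-at-1 is consistent with every test.

G2 stuck-at-1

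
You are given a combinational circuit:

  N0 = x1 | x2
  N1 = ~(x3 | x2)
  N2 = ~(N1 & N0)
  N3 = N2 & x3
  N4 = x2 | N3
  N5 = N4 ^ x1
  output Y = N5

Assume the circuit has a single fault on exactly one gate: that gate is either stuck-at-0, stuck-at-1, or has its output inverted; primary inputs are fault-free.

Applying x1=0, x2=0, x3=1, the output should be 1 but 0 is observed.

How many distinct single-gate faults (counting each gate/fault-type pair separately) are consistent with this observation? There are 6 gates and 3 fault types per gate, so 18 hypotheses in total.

8

Fault-free: N0=0, N1=0, N2=1, N3=1, N4=1, N5=1 → 1. Observed 0.
  N0: none of the 3 fault types match ✗
  N1: none of the 3 fault types match ✗
  N2: stuck-at-0, inverted output ✓; others ✗
  N3: stuck-at-0, inverted output ✓; others ✗
  N4: stuck-at-0, inverted output ✓; others ✗
  N5: stuck-at-0, inverted output ✓; others ✗
Consistent faults: {N2 stuck-at-0, N2 inverted output, N3 stuck-at-0, N3 inverted output, N4 stuck-at-0, N4 inverted output, N5 stuck-at-0, N5 inverted output} — 8 in all.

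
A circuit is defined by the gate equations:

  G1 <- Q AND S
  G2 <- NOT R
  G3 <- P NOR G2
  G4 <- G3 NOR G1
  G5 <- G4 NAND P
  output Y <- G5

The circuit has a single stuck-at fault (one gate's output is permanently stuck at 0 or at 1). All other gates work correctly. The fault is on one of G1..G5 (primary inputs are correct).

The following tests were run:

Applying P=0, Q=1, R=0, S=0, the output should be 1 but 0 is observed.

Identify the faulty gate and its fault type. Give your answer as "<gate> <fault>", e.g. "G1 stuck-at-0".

G5 stuck-at-0

Fault-free values for test 1 (P=0, Q=1, R=0, S=0): G1=0, G2=1, G3=0, G4=1, G5=1, giving Y=1. Observed 0.
Test 1: faults giving observed 0 are {G5 stuck-at-0}.
Only G5 stuck-at-0 is consistent with every test.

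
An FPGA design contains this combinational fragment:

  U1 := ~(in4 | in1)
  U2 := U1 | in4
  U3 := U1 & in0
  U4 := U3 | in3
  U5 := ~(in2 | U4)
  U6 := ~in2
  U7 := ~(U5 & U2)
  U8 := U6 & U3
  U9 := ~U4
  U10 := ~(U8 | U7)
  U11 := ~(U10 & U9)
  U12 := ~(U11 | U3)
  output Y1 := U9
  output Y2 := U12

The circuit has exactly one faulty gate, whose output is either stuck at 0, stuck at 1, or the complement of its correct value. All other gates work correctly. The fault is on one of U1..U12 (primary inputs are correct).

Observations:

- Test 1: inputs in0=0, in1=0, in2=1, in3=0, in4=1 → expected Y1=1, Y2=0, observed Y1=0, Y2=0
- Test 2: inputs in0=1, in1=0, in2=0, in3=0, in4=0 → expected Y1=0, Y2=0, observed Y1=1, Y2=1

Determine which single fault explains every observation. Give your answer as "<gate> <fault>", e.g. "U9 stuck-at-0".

Fault-free values for test 1 (in0=0, in1=0, in2=1, in3=0, in4=1): U1=0, U2=1, U3=0, U4=0, U5=0, U6=0, U7=1, U8=0, U9=1, U10=0, U11=1, U12=0, giving Y1=1, Y2=0. Observed Y1=0, Y2=0.
Test 1: faults giving observed Y1=0, Y2=0 are {U3 stuck-at-1, U3 inverted output, U4 stuck-at-1, U4 inverted output, U9 stuck-at-0, U9 inverted output}.
Test 2 (in0=1, in1=0, in2=0, in3=0, in4=0): fault-free U1=1, U2=1, U3=1, U4=1, U5=0, U6=1, U7=1, U8=1, U9=0, U10=0, U11=1, U12=0 → Y1=0, Y2=0; observed Y1=1, Y2=1. Eliminates U3 stuck-at-1, U4 stuck-at-1, U4 inverted output, U9 stuck-at-0, U9 inverted output.
Only U3 inverted output is consistent with every test.

U3 inverted output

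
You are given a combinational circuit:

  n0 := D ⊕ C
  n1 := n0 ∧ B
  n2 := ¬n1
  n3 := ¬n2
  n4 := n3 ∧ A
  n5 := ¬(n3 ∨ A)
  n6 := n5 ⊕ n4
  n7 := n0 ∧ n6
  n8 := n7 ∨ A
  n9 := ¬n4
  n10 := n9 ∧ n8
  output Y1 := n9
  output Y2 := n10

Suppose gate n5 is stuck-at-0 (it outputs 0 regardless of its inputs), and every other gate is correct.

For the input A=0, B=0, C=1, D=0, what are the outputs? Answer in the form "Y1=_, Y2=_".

Y1=1, Y2=0

Propagate with n5 forced: n0=1, n1=0, n2=1, n3=0, n4=0, n5=0 [stuck-at-0], n6=0, n7=0, n8=0, n9=1, n10=0.
So the outputs are Y1=1, Y2=0. (Without the fault they would be Y1=1, Y2=1.)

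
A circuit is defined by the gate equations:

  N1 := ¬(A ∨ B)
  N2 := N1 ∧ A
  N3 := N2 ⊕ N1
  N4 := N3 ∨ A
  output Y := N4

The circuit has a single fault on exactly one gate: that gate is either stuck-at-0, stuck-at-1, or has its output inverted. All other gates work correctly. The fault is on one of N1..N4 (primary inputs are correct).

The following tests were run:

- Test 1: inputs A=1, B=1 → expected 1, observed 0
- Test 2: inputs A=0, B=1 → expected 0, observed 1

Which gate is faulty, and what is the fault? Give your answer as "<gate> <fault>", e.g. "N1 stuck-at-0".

N4 inverted output

Fault-free values for test 1 (A=1, B=1): N1=0, N2=0, N3=0, N4=1, giving Y=1. Observed 0.
Test 1: faults giving observed 0 are {N4 stuck-at-0, N4 inverted output}.
Test 2 (A=0, B=1): fault-free N1=0, N2=0, N3=0, N4=0 → 0; observed 1. Eliminates N4 stuck-at-0.
Only N4 inverted output is consistent with every test.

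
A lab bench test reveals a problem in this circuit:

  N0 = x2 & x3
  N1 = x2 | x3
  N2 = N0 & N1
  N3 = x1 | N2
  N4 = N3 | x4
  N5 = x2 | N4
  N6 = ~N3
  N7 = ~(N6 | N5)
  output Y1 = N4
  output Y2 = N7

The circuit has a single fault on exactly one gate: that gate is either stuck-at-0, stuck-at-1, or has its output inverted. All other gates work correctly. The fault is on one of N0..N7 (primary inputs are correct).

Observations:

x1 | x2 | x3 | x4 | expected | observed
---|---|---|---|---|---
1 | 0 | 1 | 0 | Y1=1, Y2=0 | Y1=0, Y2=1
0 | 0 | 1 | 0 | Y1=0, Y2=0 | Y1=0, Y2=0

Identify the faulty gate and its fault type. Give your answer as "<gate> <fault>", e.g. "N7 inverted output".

Fault-free values for test 1 (x1=1, x2=0, x3=1, x4=0): N0=0, N1=1, N2=0, N3=1, N4=1, N5=1, N6=0, N7=0, giving Y1=1, Y2=0. Observed Y1=0, Y2=1.
Test 1: faults giving observed Y1=0, Y2=1 are {N4 stuck-at-0, N4 inverted output}.
Test 2 (x1=0, x2=0, x3=1, x4=0): fault-free N0=0, N1=1, N2=0, N3=0, N4=0, N5=0, N6=1, N7=0 → Y1=0, Y2=0; observed Y1=0, Y2=0. Eliminates N4 inverted output.
Only N4 stuck-at-0 is consistent with every test.

N4 stuck-at-0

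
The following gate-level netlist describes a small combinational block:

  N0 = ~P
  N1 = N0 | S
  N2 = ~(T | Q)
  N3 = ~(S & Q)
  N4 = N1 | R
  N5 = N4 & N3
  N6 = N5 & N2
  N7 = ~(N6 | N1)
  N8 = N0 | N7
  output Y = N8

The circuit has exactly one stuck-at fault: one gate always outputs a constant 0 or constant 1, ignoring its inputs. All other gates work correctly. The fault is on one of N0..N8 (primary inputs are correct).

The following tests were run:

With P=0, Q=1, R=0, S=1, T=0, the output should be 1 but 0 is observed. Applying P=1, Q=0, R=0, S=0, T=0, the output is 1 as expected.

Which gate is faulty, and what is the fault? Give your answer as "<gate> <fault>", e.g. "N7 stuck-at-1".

N0 stuck-at-0

Fault-free values for test 1 (P=0, Q=1, R=0, S=1, T=0): N0=1, N1=1, N2=0, N3=0, N4=1, N5=0, N6=0, N7=0, N8=1, giving Y=1. Observed 0.
Test 1: faults giving observed 0 are {N0 stuck-at-0, N8 stuck-at-0}.
Test 2 (P=1, Q=0, R=0, S=0, T=0): fault-free N0=0, N1=0, N2=1, N3=1, N4=0, N5=0, N6=0, N7=1, N8=1 → 1; observed 1. Eliminates N8 stuck-at-0.
Only N0 stuck-at-0 is consistent with every test.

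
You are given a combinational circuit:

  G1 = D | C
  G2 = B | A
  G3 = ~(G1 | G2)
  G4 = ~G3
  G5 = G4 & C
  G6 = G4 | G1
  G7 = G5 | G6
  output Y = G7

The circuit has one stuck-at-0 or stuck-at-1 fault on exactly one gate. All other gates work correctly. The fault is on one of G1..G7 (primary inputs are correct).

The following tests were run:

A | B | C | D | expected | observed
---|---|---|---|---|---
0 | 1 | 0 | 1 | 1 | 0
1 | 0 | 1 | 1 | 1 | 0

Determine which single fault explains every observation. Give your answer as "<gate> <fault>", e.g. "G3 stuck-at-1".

Fault-free values for test 1 (A=0, B=1, C=0, D=1): G1=1, G2=1, G3=0, G4=1, G5=0, G6=1, G7=1, giving Y=1. Observed 0.
Test 1: faults giving observed 0 are {G6 stuck-at-0, G7 stuck-at-0}.
Test 2 (A=1, B=0, C=1, D=1): fault-free G1=1, G2=1, G3=0, G4=1, G5=1, G6=1, G7=1 → 1; observed 0. Eliminates G6 stuck-at-0.
Only G7 stuck-at-0 is consistent with every test.

G7 stuck-at-0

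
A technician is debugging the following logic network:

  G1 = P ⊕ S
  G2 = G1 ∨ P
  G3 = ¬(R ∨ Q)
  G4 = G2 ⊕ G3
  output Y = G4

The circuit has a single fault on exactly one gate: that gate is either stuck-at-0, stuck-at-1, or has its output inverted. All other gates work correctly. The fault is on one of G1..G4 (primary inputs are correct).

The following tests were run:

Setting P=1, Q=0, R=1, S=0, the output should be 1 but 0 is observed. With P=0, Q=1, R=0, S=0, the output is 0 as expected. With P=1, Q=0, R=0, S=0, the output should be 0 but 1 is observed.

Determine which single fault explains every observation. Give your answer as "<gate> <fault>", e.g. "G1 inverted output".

G2 stuck-at-0

Fault-free values for test 1 (P=1, Q=0, R=1, S=0): G1=1, G2=1, G3=0, G4=1, giving Y=1. Observed 0.
Test 1: faults giving observed 0 are {G2 stuck-at-0, G2 inverted output, G3 stuck-at-1, G3 inverted output, G4 stuck-at-0, G4 inverted output}.
Test 2 (P=0, Q=1, R=0, S=0): fault-free G1=0, G2=0, G3=0, G4=0 → 0; observed 0. Eliminates G2 inverted output, G3 stuck-at-1, G3 inverted output, G4 inverted output.
Test 3 (P=1, Q=0, R=0, S=0): fault-free G1=1, G2=1, G3=1, G4=0 → 0; observed 1. Eliminates G4 stuck-at-0.
Only G2 stuck-at-0 is consistent with every test.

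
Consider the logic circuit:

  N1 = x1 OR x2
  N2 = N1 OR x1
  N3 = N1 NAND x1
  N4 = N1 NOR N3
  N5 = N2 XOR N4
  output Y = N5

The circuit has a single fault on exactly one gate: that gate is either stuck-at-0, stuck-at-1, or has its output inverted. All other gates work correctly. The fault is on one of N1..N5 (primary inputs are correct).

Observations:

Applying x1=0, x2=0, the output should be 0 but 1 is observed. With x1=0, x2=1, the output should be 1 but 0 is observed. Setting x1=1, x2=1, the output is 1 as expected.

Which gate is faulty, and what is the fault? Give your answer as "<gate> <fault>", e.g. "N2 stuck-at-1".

N1 inverted output

Fault-free values for test 1 (x1=0, x2=0): N1=0, N2=0, N3=1, N4=0, N5=0, giving Y=0. Observed 1.
Test 1: faults giving observed 1 are {N1 stuck-at-1, N1 inverted output, N2 stuck-at-1, N2 inverted output, N3 stuck-at-0, N3 inverted output, N4 stuck-at-1, N4 inverted output, N5 stuck-at-1, N5 inverted output}.
Test 2 (x1=0, x2=1): fault-free N1=1, N2=1, N3=1, N4=0, N5=1 → 1; observed 0. Eliminates N1 stuck-at-1, N2 stuck-at-1, N3 stuck-at-0, N3 inverted output, N5 stuck-at-1.
Test 3 (x1=1, x2=1): fault-free N1=1, N2=1, N3=0, N4=0, N5=1 → 1; observed 1. Eliminates N2 inverted output, N4 stuck-at-1, N4 inverted output, N5 inverted output.
Only N1 inverted output is consistent with every test.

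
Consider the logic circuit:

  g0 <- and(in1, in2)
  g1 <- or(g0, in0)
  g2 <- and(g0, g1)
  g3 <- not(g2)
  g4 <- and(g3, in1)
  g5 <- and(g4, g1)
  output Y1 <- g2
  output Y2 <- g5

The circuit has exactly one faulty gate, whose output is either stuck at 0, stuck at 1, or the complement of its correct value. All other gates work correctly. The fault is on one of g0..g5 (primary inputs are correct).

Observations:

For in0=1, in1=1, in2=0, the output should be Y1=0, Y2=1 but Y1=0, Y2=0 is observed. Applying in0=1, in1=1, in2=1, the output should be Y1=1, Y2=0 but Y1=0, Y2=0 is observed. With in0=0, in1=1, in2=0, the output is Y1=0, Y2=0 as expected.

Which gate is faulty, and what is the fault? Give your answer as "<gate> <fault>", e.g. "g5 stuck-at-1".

g1 stuck-at-0

Fault-free values for test 1 (in0=1, in1=1, in2=0): g0=0, g1=1, g2=0, g3=1, g4=1, g5=1, giving Y1=0, Y2=1. Observed Y1=0, Y2=0.
Test 1: faults giving observed Y1=0, Y2=0 are {g1 stuck-at-0, g1 inverted output, g3 stuck-at-0, g3 inverted output, g4 stuck-at-0, g4 inverted output, g5 stuck-at-0, g5 inverted output}.
Test 2 (in0=1, in1=1, in2=1): fault-free g0=1, g1=1, g2=1, g3=0, g4=0, g5=0 → Y1=1, Y2=0; observed Y1=0, Y2=0. Eliminates g3 stuck-at-0, g3 inverted output, g4 stuck-at-0, g4 inverted output, g5 stuck-at-0, g5 inverted output.
Test 3 (in0=0, in1=1, in2=0): fault-free g0=0, g1=0, g2=0, g3=1, g4=1, g5=0 → Y1=0, Y2=0; observed Y1=0, Y2=0. Eliminates g1 inverted output.
Only g1 stuck-at-0 is consistent with every test.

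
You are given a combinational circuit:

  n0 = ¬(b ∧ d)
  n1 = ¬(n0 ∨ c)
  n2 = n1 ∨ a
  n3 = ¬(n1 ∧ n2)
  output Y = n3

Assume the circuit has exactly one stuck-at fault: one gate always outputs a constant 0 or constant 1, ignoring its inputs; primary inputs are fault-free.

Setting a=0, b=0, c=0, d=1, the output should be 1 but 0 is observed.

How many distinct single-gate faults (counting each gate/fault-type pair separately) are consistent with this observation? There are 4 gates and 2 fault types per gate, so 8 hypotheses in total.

Fault-free: n0=1, n1=0, n2=0, n3=1 → 1. Observed 0.
  n0 stuck-at-0: output 0 ✓
  n0 stuck-at-1: output 1 ✗
  n1 stuck-at-0: output 1 ✗
  n1 stuck-at-1: output 0 ✓
  n2 stuck-at-0: output 1 ✗
  n2 stuck-at-1: output 1 ✗
  n3 stuck-at-0: output 0 ✓
  n3 stuck-at-1: output 1 ✗
Consistent faults: {n0 stuck-at-0, n1 stuck-at-1, n3 stuck-at-0} — 3 in all.

3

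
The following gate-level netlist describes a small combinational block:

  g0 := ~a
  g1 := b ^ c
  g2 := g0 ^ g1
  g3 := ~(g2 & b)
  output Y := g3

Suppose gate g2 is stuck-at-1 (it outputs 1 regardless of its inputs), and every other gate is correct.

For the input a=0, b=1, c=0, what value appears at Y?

0

Propagate with g2 forced: g0=1, g1=1, g2=1 [stuck-at-1], g3=0.
So Y = 0. (Without the fault it would be 1.)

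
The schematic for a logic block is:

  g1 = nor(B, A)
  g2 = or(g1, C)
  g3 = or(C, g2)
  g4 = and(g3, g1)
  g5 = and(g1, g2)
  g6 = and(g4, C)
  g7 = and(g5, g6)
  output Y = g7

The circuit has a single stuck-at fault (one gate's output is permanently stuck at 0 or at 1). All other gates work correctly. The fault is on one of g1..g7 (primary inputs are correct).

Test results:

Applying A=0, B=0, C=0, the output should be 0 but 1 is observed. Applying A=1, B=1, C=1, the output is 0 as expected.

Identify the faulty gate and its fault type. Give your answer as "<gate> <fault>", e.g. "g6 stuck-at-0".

Fault-free values for test 1 (A=0, B=0, C=0): g1=1, g2=1, g3=1, g4=1, g5=1, g6=0, g7=0, giving Y=0. Observed 1.
Test 1: faults giving observed 1 are {g6 stuck-at-1, g7 stuck-at-1}.
Test 2 (A=1, B=1, C=1): fault-free g1=0, g2=1, g3=1, g4=0, g5=0, g6=0, g7=0 → 0; observed 0. Eliminates g7 stuck-at-1.
Only g6 stuck-at-1 is consistent with every test.

g6 stuck-at-1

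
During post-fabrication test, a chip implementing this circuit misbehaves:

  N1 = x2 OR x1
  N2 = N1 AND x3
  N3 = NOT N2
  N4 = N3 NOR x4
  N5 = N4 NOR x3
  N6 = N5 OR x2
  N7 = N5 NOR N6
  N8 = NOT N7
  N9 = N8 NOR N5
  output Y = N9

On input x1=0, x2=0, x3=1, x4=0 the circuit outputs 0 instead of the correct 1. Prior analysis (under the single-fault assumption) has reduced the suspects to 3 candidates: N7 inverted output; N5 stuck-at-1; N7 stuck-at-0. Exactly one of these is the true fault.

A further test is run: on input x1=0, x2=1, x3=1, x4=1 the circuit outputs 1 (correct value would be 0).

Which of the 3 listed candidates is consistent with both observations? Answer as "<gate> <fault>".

Evaluate each candidate on input x1=0, x2=1, x3=1, x4=1:
  N7 inverted output: N1=1, N2=1, N3=0, N4=0, N5=0, N6=1, N7=1 [inverted output], N8=0, N9=1 → 1 — matches
  N5 stuck-at-1: N1=1, N2=1, N3=0, N4=0, N5=1 [stuck-at-1], N6=1, N7=0, N8=1, N9=0 → 0 — eliminated
  N7 stuck-at-0: N1=1, N2=1, N3=0, N4=0, N5=0, N6=1, N7=0 [stuck-at-0], N8=1, N9=0 → 0 — eliminated
Only N7 inverted output reproduces the observed 1.

N7 inverted output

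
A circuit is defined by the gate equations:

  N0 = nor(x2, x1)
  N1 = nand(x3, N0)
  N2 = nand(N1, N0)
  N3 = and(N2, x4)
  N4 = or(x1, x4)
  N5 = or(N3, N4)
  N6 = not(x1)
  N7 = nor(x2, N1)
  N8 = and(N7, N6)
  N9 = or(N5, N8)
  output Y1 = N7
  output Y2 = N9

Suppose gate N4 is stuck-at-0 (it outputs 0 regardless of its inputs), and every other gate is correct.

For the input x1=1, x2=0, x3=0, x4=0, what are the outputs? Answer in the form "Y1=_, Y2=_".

Y1=0, Y2=0

Propagate with N4 forced: N0=0, N1=1, N2=1, N3=0, N4=0 [stuck-at-0], N5=0, N6=0, N7=0, N8=0, N9=0.
So the outputs are Y1=0, Y2=0. (Without the fault they would be Y1=0, Y2=1.)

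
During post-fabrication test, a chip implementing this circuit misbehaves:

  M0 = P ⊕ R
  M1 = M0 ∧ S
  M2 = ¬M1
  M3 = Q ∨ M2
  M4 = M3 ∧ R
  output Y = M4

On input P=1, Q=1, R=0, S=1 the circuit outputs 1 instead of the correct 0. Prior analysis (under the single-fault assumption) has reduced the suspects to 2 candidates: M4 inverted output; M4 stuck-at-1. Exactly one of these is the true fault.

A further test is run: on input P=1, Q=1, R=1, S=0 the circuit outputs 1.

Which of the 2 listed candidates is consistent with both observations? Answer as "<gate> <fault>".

Evaluate each candidate on input P=1, Q=1, R=1, S=0:
  M4 inverted output: M0=0, M1=0, M2=1, M3=1, M4=0 [inverted output] → 0 — eliminated
  M4 stuck-at-1: M0=0, M1=0, M2=1, M3=1, M4=1 [stuck-at-1] → 1 — matches
Only M4 stuck-at-1 reproduces the observed 1.

M4 stuck-at-1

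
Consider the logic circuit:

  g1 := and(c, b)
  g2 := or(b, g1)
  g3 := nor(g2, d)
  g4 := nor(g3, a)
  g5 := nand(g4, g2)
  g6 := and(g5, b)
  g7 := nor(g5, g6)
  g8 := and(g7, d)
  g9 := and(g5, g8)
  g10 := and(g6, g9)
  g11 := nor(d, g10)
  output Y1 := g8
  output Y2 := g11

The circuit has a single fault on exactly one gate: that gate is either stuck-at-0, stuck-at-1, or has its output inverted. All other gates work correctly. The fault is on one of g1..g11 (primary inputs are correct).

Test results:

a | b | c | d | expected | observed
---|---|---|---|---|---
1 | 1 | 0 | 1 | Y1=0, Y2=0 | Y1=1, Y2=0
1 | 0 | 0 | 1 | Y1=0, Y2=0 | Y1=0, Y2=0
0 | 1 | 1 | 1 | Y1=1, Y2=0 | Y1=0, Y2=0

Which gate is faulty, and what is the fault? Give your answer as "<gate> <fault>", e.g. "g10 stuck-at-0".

Fault-free values for test 1 (a=1, b=1, c=0, d=1): g1=0, g2=1, g3=0, g4=0, g5=1, g6=1, g7=0, g8=0, g9=0, g10=0, g11=0, giving Y1=0, Y2=0. Observed Y1=1, Y2=0.
Test 1: faults giving observed Y1=1, Y2=0 are {g4 stuck-at-1, g4 inverted output, g5 stuck-at-0, g5 inverted output, g7 stuck-at-1, g7 inverted output, g8 stuck-at-1, g8 inverted output}.
Test 2 (a=1, b=0, c=0, d=1): fault-free g1=0, g2=0, g3=0, g4=0, g5=1, g6=0, g7=0, g8=0, g9=0, g10=0, g11=0 → Y1=0, Y2=0; observed Y1=0, Y2=0. Eliminates g5 stuck-at-0, g5 inverted output, g7 stuck-at-1, g7 inverted output, g8 stuck-at-1, g8 inverted output.
Test 3 (a=0, b=1, c=1, d=1): fault-free g1=1, g2=1, g3=0, g4=1, g5=0, g6=0, g7=1, g8=1, g9=0, g10=0, g11=0 → Y1=1, Y2=0; observed Y1=0, Y2=0. Eliminates g4 stuck-at-1.
Only g4 inverted output is consistent with every test.

g4 inverted output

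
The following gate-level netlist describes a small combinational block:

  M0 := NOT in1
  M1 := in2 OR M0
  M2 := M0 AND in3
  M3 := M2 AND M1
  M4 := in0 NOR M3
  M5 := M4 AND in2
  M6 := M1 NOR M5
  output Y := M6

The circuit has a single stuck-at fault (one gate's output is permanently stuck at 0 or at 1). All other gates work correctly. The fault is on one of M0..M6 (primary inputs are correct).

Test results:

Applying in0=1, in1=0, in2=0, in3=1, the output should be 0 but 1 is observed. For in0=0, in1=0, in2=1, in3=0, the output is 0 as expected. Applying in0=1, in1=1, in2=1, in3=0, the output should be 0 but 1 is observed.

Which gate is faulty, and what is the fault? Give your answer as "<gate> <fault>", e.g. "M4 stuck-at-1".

Fault-free values for test 1 (in0=1, in1=0, in2=0, in3=1): M0=1, M1=1, M2=1, M3=1, M4=0, M5=0, M6=0, giving Y=0. Observed 1.
Test 1: faults giving observed 1 are {M0 stuck-at-0, M1 stuck-at-0, M6 stuck-at-1}.
Test 2 (in0=0, in1=0, in2=1, in3=0): fault-free M0=1, M1=1, M2=0, M3=0, M4=1, M5=1, M6=0 → 0; observed 0. Eliminates M6 stuck-at-1.
Test 3 (in0=1, in1=1, in2=1, in3=0): fault-free M0=0, M1=1, M2=0, M3=0, M4=0, M5=0, M6=0 → 0; observed 1. Eliminates M0 stuck-at-0.
Only M1 stuck-at-0 is consistent with every test.

M1 stuck-at-0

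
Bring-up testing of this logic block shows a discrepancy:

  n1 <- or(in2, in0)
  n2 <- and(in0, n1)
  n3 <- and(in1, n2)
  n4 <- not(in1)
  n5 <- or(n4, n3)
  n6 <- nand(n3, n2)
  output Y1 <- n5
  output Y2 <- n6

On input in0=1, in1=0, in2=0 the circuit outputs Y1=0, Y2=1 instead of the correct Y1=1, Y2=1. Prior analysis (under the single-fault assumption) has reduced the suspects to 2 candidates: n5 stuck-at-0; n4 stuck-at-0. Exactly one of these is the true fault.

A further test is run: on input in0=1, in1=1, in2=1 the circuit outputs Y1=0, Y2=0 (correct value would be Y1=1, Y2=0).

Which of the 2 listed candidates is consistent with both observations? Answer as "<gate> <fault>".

n5 stuck-at-0

Evaluate each candidate on input in0=1, in1=1, in2=1:
  n5 stuck-at-0: n1=1, n2=1, n3=1, n4=0, n5=0 [stuck-at-0], n6=0 → Y1=0, Y2=0 — matches
  n4 stuck-at-0: n1=1, n2=1, n3=1, n4=0 [stuck-at-0], n5=1, n6=0 → Y1=1, Y2=0 — eliminated
Only n5 stuck-at-0 reproduces the observed Y1=0, Y2=0.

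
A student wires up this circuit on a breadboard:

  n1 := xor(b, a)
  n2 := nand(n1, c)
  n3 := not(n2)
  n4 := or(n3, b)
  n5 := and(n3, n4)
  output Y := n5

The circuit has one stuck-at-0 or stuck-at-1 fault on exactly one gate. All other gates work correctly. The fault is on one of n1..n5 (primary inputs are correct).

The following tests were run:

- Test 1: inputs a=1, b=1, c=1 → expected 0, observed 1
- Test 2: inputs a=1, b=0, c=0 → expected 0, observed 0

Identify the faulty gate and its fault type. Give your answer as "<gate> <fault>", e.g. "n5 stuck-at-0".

n1 stuck-at-1

Fault-free values for test 1 (a=1, b=1, c=1): n1=0, n2=1, n3=0, n4=1, n5=0, giving Y=0. Observed 1.
Test 1: faults giving observed 1 are {n1 stuck-at-1, n2 stuck-at-0, n3 stuck-at-1, n5 stuck-at-1}.
Test 2 (a=1, b=0, c=0): fault-free n1=1, n2=1, n3=0, n4=0, n5=0 → 0; observed 0. Eliminates n2 stuck-at-0, n3 stuck-at-1, n5 stuck-at-1.
Only n1 stuck-at-1 is consistent with every test.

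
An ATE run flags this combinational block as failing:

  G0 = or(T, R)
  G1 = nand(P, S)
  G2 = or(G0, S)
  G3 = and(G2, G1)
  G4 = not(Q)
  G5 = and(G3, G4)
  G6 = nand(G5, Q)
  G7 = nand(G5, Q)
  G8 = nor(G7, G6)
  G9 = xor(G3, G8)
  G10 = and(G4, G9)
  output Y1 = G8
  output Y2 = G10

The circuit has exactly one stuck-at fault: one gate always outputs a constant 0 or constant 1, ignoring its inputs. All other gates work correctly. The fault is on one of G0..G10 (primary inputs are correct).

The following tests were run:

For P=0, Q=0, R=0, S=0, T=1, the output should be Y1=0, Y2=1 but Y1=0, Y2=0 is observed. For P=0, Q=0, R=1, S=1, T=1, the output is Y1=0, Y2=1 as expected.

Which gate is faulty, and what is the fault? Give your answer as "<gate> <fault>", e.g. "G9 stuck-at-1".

G0 stuck-at-0

Fault-free values for test 1 (P=0, Q=0, R=0, S=0, T=1): G0=1, G1=1, G2=1, G3=1, G4=1, G5=1, G6=1, G7=1, G8=0, G9=1, G10=1, giving Y1=0, Y2=1. Observed Y1=0, Y2=0.
Test 1: faults giving observed Y1=0, Y2=0 are {G0 stuck-at-0, G1 stuck-at-0, G2 stuck-at-0, G3 stuck-at-0, G4 stuck-at-0, G9 stuck-at-0, G10 stuck-at-0}.
Test 2 (P=0, Q=0, R=1, S=1, T=1): fault-free G0=1, G1=1, G2=1, G3=1, G4=1, G5=1, G6=1, G7=1, G8=0, G9=1, G10=1 → Y1=0, Y2=1; observed Y1=0, Y2=1. Eliminates G1 stuck-at-0, G2 stuck-at-0, G3 stuck-at-0, G4 stuck-at-0, G9 stuck-at-0, G10 stuck-at-0.
Only G0 stuck-at-0 is consistent with every test.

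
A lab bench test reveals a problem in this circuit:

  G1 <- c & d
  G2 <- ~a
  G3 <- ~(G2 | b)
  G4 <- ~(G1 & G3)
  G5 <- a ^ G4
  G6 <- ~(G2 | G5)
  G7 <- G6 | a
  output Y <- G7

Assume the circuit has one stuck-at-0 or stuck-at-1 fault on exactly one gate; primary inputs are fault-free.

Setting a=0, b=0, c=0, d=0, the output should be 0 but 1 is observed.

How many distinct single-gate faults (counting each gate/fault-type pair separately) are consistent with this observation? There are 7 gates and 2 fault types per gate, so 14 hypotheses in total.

Fault-free: G1=0, G2=1, G3=0, G4=1, G5=1, G6=0, G7=0 → 0. Observed 1.
  G1 stuck-at-0: output 0 ✗
  G1 stuck-at-1: output 0 ✗
  G2 stuck-at-0: output 0 ✗
  G2 stuck-at-1: output 0 ✗
  G3 stuck-at-0: output 0 ✗
  G3 stuck-at-1: output 0 ✗
  G4 stuck-at-0: output 0 ✗
  G4 stuck-at-1: output 0 ✗
  G5 stuck-at-0: output 0 ✗
  G5 stuck-at-1: output 0 ✗
  G6 stuck-at-0: output 0 ✗
  G6 stuck-at-1: output 1 ✓
  G7 stuck-at-0: output 0 ✗
  G7 stuck-at-1: output 1 ✓
Consistent faults: {G6 stuck-at-1, G7 stuck-at-1} — 2 in all.

2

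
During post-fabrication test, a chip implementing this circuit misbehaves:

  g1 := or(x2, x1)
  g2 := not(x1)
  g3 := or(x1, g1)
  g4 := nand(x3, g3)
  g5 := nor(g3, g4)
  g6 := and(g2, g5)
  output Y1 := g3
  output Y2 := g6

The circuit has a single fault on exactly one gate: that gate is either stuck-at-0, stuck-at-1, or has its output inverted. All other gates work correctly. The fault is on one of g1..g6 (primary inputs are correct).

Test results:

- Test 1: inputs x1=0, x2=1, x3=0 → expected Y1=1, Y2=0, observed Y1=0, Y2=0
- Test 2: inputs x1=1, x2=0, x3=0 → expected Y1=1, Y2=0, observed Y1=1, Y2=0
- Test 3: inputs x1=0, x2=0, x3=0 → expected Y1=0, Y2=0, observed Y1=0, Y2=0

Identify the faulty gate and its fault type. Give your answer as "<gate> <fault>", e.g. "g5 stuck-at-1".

g1 stuck-at-0

Fault-free values for test 1 (x1=0, x2=1, x3=0): g1=1, g2=1, g3=1, g4=1, g5=0, g6=0, giving Y1=1, Y2=0. Observed Y1=0, Y2=0.
Test 1: faults giving observed Y1=0, Y2=0 are {g1 stuck-at-0, g1 inverted output, g3 stuck-at-0, g3 inverted output}.
Test 2 (x1=1, x2=0, x3=0): fault-free g1=1, g2=0, g3=1, g4=1, g5=0, g6=0 → Y1=1, Y2=0; observed Y1=1, Y2=0. Eliminates g3 stuck-at-0, g3 inverted output.
Test 3 (x1=0, x2=0, x3=0): fault-free g1=0, g2=1, g3=0, g4=1, g5=0, g6=0 → Y1=0, Y2=0; observed Y1=0, Y2=0. Eliminates g1 inverted output.
Only g1 stuck-at-0 is consistent with every test.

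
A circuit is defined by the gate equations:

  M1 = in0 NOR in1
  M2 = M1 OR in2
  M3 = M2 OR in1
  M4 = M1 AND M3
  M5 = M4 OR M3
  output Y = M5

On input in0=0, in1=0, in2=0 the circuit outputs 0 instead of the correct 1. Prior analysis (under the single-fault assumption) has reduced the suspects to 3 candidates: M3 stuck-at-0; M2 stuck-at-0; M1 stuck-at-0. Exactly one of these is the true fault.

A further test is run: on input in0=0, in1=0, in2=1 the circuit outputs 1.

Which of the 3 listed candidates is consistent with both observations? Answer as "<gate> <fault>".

M1 stuck-at-0

Evaluate each candidate on input in0=0, in1=0, in2=1:
  M3 stuck-at-0: M1=1, M2=1, M3=0 [stuck-at-0], M4=0, M5=0 → 0 — eliminated
  M2 stuck-at-0: M1=1, M2=0 [stuck-at-0], M3=0, M4=0, M5=0 → 0 — eliminated
  M1 stuck-at-0: M1=0 [stuck-at-0], M2=1, M3=1, M4=0, M5=1 → 1 — matches
Only M1 stuck-at-0 reproduces the observed 1.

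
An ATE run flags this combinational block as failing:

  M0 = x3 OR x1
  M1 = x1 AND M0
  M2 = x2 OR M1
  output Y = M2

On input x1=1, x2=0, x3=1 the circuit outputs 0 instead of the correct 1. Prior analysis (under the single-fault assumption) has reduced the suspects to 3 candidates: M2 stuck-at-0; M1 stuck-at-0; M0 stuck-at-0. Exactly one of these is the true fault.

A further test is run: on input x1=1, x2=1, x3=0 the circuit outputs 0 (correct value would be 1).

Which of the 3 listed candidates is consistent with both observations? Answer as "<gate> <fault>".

M2 stuck-at-0

Evaluate each candidate on input x1=1, x2=1, x3=0:
  M2 stuck-at-0: M0=1, M1=1, M2=0 [stuck-at-0] → 0 — matches
  M1 stuck-at-0: M0=1, M1=0 [stuck-at-0], M2=1 → 1 — eliminated
  M0 stuck-at-0: M0=0 [stuck-at-0], M1=0, M2=1 → 1 — eliminated
Only M2 stuck-at-0 reproduces the observed 0.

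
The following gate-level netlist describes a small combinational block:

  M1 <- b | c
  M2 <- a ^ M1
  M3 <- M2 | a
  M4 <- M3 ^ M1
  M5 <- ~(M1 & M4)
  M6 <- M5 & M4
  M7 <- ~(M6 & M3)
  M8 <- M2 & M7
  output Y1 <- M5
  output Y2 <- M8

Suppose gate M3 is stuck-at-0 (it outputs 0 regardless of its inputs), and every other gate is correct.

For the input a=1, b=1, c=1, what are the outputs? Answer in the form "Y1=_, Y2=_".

Propagate with M3 forced: M1=1, M2=0, M3=0 [stuck-at-0], M4=1, M5=0, M6=0, M7=1, M8=0.
So the outputs are Y1=0, Y2=0. (Without the fault they would be Y1=1, Y2=0.)

Y1=0, Y2=0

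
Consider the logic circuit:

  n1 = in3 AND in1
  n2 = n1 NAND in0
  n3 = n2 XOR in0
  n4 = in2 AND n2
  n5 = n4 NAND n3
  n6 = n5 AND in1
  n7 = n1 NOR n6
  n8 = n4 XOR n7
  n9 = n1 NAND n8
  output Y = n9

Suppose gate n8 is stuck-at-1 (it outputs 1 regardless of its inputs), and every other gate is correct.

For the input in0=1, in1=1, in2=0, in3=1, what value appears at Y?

0

Propagate with n8 forced: n1=1, n2=0, n3=1, n4=0, n5=1, n6=1, n7=0, n8=1 [stuck-at-1], n9=0.
So Y = 0. (Without the fault it would be 1.)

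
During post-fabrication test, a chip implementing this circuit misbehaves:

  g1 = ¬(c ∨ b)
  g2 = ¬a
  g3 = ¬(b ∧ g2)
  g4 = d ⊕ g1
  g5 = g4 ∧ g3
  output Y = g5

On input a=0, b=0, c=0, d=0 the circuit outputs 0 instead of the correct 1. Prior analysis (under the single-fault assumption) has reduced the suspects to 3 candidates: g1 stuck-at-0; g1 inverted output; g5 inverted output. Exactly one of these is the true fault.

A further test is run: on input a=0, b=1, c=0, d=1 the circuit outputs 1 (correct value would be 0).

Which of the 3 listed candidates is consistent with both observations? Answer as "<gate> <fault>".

g5 inverted output

Evaluate each candidate on input a=0, b=1, c=0, d=1:
  g1 stuck-at-0: g1=0 [stuck-at-0], g2=1, g3=0, g4=1, g5=0 → 0 — eliminated
  g1 inverted output: g1=1 [inverted output], g2=1, g3=0, g4=0, g5=0 → 0 — eliminated
  g5 inverted output: g1=0, g2=1, g3=0, g4=1, g5=1 [inverted output] → 1 — matches
Only g5 inverted output reproduces the observed 1.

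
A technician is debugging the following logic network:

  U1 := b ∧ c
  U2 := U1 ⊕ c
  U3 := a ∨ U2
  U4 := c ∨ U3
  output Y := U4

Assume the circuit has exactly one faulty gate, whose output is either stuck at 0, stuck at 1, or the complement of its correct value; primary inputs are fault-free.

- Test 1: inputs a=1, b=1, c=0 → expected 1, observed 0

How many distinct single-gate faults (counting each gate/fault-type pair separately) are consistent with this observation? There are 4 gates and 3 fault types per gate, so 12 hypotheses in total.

4

Fault-free: U1=0, U2=0, U3=1, U4=1 → 1. Observed 0.
  U1 stuck-at-0: output 1 ✗
  U1 stuck-at-1: output 1 ✗
  U1 inverted output: output 1 ✗
  U2 stuck-at-0: output 1 ✗
  U2 stuck-at-1: output 1 ✗
  U2 inverted output: output 1 ✗
  U3 stuck-at-0: output 0 ✓
  U3 stuck-at-1: output 1 ✗
  U3 inverted output: output 0 ✓
  U4 stuck-at-0: output 0 ✓
  U4 stuck-at-1: output 1 ✗
  U4 inverted output: output 0 ✓
Consistent faults: {U3 stuck-at-0, U3 inverted output, U4 stuck-at-0, U4 inverted output} — 4 in all.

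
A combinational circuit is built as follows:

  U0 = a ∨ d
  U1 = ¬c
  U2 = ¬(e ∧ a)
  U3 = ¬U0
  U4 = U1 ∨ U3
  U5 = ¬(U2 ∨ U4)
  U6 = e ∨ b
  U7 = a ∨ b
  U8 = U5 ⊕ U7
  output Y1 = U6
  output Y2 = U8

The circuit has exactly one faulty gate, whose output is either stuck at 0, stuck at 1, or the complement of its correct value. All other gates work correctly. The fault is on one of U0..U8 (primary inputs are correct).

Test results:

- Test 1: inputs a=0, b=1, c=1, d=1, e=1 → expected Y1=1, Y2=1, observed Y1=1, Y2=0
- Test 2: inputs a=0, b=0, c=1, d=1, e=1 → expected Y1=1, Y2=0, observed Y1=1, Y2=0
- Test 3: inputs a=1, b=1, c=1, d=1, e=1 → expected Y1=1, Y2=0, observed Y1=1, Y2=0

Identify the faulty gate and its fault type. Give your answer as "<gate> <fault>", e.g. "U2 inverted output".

Fault-free values for test 1 (a=0, b=1, c=1, d=1, e=1): U0=1, U1=0, U2=1, U3=0, U4=0, U5=0, U6=1, U7=1, U8=1, giving Y1=1, Y2=1. Observed Y1=1, Y2=0.
Test 1: faults giving observed Y1=1, Y2=0 are {U2 stuck-at-0, U2 inverted output, U5 stuck-at-1, U5 inverted output, U7 stuck-at-0, U7 inverted output, U8 stuck-at-0, U8 inverted output}.
Test 2 (a=0, b=0, c=1, d=1, e=1): fault-free U0=1, U1=0, U2=1, U3=0, U4=0, U5=0, U6=1, U7=0, U8=0 → Y1=1, Y2=0; observed Y1=1, Y2=0. Eliminates U2 stuck-at-0, U2 inverted output, U5 stuck-at-1, U5 inverted output, U7 inverted output, U8 inverted output.
Test 3 (a=1, b=1, c=1, d=1, e=1): fault-free U0=1, U1=0, U2=0, U3=0, U4=0, U5=1, U6=1, U7=1, U8=0 → Y1=1, Y2=0; observed Y1=1, Y2=0. Eliminates U7 stuck-at-0.
Only U8 stuck-at-0 is consistent with every test.

U8 stuck-at-0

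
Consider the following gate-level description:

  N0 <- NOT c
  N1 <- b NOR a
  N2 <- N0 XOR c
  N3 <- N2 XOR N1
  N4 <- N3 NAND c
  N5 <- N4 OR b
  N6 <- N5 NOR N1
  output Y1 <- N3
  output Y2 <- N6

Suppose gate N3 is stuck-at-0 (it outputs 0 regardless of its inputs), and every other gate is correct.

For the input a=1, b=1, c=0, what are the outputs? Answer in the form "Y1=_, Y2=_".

Propagate with N3 forced: N0=1, N1=0, N2=1, N3=0 [stuck-at-0], N4=1, N5=1, N6=0.
So the outputs are Y1=0, Y2=0. (Without the fault they would be Y1=1, Y2=0.)

Y1=0, Y2=0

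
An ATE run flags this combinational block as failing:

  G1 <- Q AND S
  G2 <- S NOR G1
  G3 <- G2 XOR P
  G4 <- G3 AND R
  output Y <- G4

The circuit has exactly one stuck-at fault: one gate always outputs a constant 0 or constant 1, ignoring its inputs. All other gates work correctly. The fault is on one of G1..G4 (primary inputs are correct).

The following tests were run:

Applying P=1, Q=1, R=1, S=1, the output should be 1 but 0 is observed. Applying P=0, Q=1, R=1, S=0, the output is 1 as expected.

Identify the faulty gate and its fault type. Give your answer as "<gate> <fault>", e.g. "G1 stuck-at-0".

Fault-free values for test 1 (P=1, Q=1, R=1, S=1): G1=1, G2=0, G3=1, G4=1, giving Y=1. Observed 0.
Test 1: faults giving observed 0 are {G2 stuck-at-1, G3 stuck-at-0, G4 stuck-at-0}.
Test 2 (P=0, Q=1, R=1, S=0): fault-free G1=0, G2=1, G3=1, G4=1 → 1; observed 1. Eliminates G3 stuck-at-0, G4 stuck-at-0.
Only G2 stuck-at-1 is consistent with every test.

G2 stuck-at-1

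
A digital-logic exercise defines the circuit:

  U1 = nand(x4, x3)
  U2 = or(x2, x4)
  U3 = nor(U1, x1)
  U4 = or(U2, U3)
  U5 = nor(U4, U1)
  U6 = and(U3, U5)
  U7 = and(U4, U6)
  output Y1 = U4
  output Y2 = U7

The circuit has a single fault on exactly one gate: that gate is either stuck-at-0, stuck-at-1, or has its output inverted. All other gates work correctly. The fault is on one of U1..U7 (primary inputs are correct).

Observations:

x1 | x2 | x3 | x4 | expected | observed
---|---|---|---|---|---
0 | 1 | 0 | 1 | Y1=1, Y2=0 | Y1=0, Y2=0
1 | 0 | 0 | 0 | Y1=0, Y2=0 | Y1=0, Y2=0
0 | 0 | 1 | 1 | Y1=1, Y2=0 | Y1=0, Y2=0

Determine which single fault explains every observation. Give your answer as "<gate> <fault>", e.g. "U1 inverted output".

Fault-free values for test 1 (x1=0, x2=1, x3=0, x4=1): U1=1, U2=1, U3=0, U4=1, U5=0, U6=0, U7=0, giving Y1=1, Y2=0. Observed Y1=0, Y2=0.
Test 1: faults giving observed Y1=0, Y2=0 are {U2 stuck-at-0, U2 inverted output, U4 stuck-at-0, U4 inverted output}.
Test 2 (x1=1, x2=0, x3=0, x4=0): fault-free U1=1, U2=0, U3=0, U4=0, U5=0, U6=0, U7=0 → Y1=0, Y2=0; observed Y1=0, Y2=0. Eliminates U2 inverted output, U4 inverted output.
Test 3 (x1=0, x2=0, x3=1, x4=1): fault-free U1=0, U2=1, U3=1, U4=1, U5=0, U6=0, U7=0 → Y1=1, Y2=0; observed Y1=0, Y2=0. Eliminates U2 stuck-at-0.
Only U4 stuck-at-0 is consistent with every test.

U4 stuck-at-0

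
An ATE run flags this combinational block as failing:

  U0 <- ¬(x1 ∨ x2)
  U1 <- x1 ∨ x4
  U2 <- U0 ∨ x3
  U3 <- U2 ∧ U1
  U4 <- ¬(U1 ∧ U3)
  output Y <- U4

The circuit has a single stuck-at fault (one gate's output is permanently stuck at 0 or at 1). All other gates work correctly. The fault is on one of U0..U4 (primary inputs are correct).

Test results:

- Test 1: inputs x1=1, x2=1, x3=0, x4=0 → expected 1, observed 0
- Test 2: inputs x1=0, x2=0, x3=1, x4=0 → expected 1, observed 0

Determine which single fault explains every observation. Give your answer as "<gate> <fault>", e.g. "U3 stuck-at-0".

Fault-free values for test 1 (x1=1, x2=1, x3=0, x4=0): U0=0, U1=1, U2=0, U3=0, U4=1, giving Y=1. Observed 0.
Test 1: faults giving observed 0 are {U0 stuck-at-1, U2 stuck-at-1, U3 stuck-at-1, U4 stuck-at-0}.
Test 2 (x1=0, x2=0, x3=1, x4=0): fault-free U0=1, U1=0, U2=1, U3=0, U4=1 → 1; observed 0. Eliminates U0 stuck-at-1, U2 stuck-at-1, U3 stuck-at-1.
Only U4 stuck-at-0 is consistent with every test.

U4 stuck-at-0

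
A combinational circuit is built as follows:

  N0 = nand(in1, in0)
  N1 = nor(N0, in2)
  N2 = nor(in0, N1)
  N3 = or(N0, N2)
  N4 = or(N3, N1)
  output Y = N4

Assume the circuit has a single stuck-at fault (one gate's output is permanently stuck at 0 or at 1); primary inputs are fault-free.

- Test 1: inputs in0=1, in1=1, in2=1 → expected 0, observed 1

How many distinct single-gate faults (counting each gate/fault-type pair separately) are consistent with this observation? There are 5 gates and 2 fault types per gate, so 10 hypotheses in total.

5

Fault-free: N0=0, N1=0, N2=0, N3=0, N4=0 → 0. Observed 1.
  N0 stuck-at-0: output 0 ✗
  N0 stuck-at-1: output 1 ✓
  N1 stuck-at-0: output 0 ✗
  N1 stuck-at-1: output 1 ✓
  N2 stuck-at-0: output 0 ✗
  N2 stuck-at-1: output 1 ✓
  N3 stuck-at-0: output 0 ✗
  N3 stuck-at-1: output 1 ✓
  N4 stuck-at-0: output 0 ✗
  N4 stuck-at-1: output 1 ✓
Consistent faults: {N0 stuck-at-1, N1 stuck-at-1, N2 stuck-at-1, N3 stuck-at-1, N4 stuck-at-1} — 5 in all.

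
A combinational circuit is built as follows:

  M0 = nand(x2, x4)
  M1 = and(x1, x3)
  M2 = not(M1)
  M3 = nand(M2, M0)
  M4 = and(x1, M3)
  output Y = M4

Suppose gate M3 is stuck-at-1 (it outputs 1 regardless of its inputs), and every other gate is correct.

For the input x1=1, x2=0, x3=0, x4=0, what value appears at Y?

1

Propagate with M3 forced: M0=1, M1=0, M2=1, M3=1 [stuck-at-1], M4=1.
So Y = 1. (Without the fault it would be 0.)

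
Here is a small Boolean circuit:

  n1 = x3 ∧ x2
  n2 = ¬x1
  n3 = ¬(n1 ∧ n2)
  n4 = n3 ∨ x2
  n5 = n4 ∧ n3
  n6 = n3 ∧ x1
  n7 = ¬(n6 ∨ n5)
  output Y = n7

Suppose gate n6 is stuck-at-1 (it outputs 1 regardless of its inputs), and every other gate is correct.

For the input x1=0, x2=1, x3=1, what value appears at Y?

Propagate with n6 forced: n1=1, n2=1, n3=0, n4=1, n5=0, n6=1 [stuck-at-1], n7=0.
So Y = 0. (Without the fault it would be 1.)

0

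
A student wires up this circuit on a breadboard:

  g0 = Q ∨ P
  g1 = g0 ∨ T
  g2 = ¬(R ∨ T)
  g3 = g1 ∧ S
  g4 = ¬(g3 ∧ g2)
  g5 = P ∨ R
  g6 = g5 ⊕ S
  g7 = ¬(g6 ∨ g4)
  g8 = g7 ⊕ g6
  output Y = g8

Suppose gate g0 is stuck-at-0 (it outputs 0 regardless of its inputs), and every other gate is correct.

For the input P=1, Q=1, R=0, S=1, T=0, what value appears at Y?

0

Propagate with g0 forced: g0=0 [stuck-at-0], g1=0, g2=1, g3=0, g4=1, g5=1, g6=0, g7=0, g8=0.
So Y = 0. (Without the fault it would be 1.)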